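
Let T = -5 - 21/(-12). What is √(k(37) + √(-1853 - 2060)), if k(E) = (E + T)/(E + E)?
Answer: √(9990 + 21904*I*√3913)/148 ≈ 5.613 + 5.5722*I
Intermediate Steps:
T = -13/4 (T = -5 - 21*(-1/12) = -5 + 7/4 = -13/4 ≈ -3.2500)
k(E) = (-13/4 + E)/(2*E) (k(E) = (E - 13/4)/(E + E) = (-13/4 + E)/((2*E)) = (-13/4 + E)*(1/(2*E)) = (-13/4 + E)/(2*E))
√(k(37) + √(-1853 - 2060)) = √((⅛)*(-13 + 4*37)/37 + √(-1853 - 2060)) = √((⅛)*(1/37)*(-13 + 148) + √(-3913)) = √((⅛)*(1/37)*135 + I*√3913) = √(135/296 + I*√3913)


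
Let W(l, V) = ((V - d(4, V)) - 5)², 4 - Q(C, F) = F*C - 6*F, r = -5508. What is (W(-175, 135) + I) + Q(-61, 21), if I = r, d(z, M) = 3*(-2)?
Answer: 14399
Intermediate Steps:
d(z, M) = -6
Q(C, F) = 4 + 6*F - C*F (Q(C, F) = 4 - (F*C - 6*F) = 4 - (C*F - 6*F) = 4 - (-6*F + C*F) = 4 + (6*F - C*F) = 4 + 6*F - C*F)
I = -5508
W(l, V) = (1 + V)² (W(l, V) = ((V - 1*(-6)) - 5)² = ((V + 6) - 5)² = ((6 + V) - 5)² = (1 + V)²)
(W(-175, 135) + I) + Q(-61, 21) = ((1 + 135)² - 5508) + (4 + 6*21 - 1*(-61)*21) = (136² - 5508) + (4 + 126 + 1281) = (18496 - 5508) + 1411 = 12988 + 1411 = 14399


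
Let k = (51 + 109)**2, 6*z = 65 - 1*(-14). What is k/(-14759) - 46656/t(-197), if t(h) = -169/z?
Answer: 9062186336/2494271 ≈ 3633.2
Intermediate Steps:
z = 79/6 (z = (65 - 1*(-14))/6 = (65 + 14)/6 = (1/6)*79 = 79/6 ≈ 13.167)
k = 25600 (k = 160**2 = 25600)
t(h) = -1014/79 (t(h) = -169/79/6 = -169*6/79 = -1014/79)
k/(-14759) - 46656/t(-197) = 25600/(-14759) - 46656/(-1014/79) = 25600*(-1/14759) - 46656*(-79/1014) = -25600/14759 + 614304/169 = 9062186336/2494271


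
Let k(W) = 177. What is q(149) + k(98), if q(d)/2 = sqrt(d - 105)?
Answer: 177 + 4*sqrt(11) ≈ 190.27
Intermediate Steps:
q(d) = 2*sqrt(-105 + d) (q(d) = 2*sqrt(d - 105) = 2*sqrt(-105 + d))
q(149) + k(98) = 2*sqrt(-105 + 149) + 177 = 2*sqrt(44) + 177 = 2*(2*sqrt(11)) + 177 = 4*sqrt(11) + 177 = 177 + 4*sqrt(11)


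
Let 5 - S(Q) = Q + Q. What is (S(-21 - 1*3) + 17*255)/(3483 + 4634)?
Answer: 4388/8117 ≈ 0.54059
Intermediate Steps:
S(Q) = 5 - 2*Q (S(Q) = 5 - (Q + Q) = 5 - 2*Q)
(S(-21 - 1*3) + 17*255)/(3483 + 4634) = ((5 - 2*(-21 - 1*3)) + 17*255)/(3483 + 4634) = ((5 - 2*(-21 - 3)) + 4335)/8117 = ((5 - 2*(-24)) + 4335)*(1/8117) = ((5 + 48) + 4335)*(1/8117) = (53 + 4335)*(1/8117) = 4388*(1/8117) = 4388/8117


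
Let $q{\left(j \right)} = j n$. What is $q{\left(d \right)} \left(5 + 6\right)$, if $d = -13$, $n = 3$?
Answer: $-429$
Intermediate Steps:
$q{\left(j \right)} = 3 j$ ($q{\left(j \right)} = j 3 = 3 j$)
$q{\left(d \right)} \left(5 + 6\right) = 3 \left(-13\right) \left(5 + 6\right) = \left(-39\right) 11 = -429$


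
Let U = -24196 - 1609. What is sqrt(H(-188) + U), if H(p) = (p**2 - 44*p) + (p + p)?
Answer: sqrt(17435) ≈ 132.04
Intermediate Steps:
U = -25805
H(p) = p**2 - 42*p (H(p) = (p**2 - 44*p) + 2*p = p**2 - 42*p)
sqrt(H(-188) + U) = sqrt(-188*(-42 - 188) - 25805) = sqrt(-188*(-230) - 25805) = sqrt(43240 - 25805) = sqrt(17435)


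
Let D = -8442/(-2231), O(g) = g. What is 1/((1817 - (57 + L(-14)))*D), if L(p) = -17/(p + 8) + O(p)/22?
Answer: 24541/163233105 ≈ 0.00015034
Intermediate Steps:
L(p) = -17/(8 + p) + p/22 (L(p) = -17/(p + 8) + p/22 = -17/(8 + p) + p*(1/22) = -17/(8 + p) + p/22)
D = 8442/2231 (D = -8442*(-1/2231) = 8442/2231 ≈ 3.7840)
1/((1817 - (57 + L(-14)))*D) = 1/((1817 - (57 + (-374 + (-14)² + 8*(-14))/(22*(8 - 14))))*(8442/2231)) = (2231/8442)/(1817 - (57 + (1/22)*(-374 + 196 - 112)/(-6))) = (2231/8442)/(1817 - (57 + (1/22)*(-⅙)*(-290))) = (2231/8442)/(1817 - (57 + 145/66)) = (2231/8442)/(1817 - 1*3907/66) = (2231/8442)/(1817 - 3907/66) = (2231/8442)/(116015/66) = (66/116015)*(2231/8442) = 24541/163233105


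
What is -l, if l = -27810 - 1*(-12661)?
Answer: 15149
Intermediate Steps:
l = -15149 (l = -27810 + 12661 = -15149)
-l = -1*(-15149) = 15149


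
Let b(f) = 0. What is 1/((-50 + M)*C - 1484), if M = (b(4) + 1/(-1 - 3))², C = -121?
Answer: 16/72935 ≈ 0.00021937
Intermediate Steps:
M = 1/16 (M = (0 + 1/(-1 - 3))² = (0 + 1/(-4))² = (0 - ¼)² = (-¼)² = 1/16 ≈ 0.062500)
1/((-50 + M)*C - 1484) = 1/((-50 + 1/16)*(-121) - 1484) = 1/(-799/16*(-121) - 1484) = 1/(96679/16 - 1484) = 1/(72935/16) = 16/72935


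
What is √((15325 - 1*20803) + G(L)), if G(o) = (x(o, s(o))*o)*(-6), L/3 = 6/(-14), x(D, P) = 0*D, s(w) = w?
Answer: I*√5478 ≈ 74.014*I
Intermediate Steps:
x(D, P) = 0
L = -9/7 (L = 3*(6/(-14)) = 3*(6*(-1/14)) = 3*(-3/7) = -9/7 ≈ -1.2857)
G(o) = 0 (G(o) = (0*o)*(-6) = 0*(-6) = 0)
√((15325 - 1*20803) + G(L)) = √((15325 - 1*20803) + 0) = √((15325 - 20803) + 0) = √(-5478 + 0) = √(-5478) = I*√5478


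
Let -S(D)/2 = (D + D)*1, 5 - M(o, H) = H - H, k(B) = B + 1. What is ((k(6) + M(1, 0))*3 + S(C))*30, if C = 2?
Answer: 840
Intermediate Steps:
k(B) = 1 + B
M(o, H) = 5 (M(o, H) = 5 - (H - H) = 5 - 1*0 = 5 + 0 = 5)
S(D) = -4*D (S(D) = -2*(D + D) = -2*2*D = -4*D)
((k(6) + M(1, 0))*3 + S(C))*30 = (((1 + 6) + 5)*3 - 4*2)*30 = ((7 + 5)*3 - 8)*30 = (12*3 - 8)*30 = (36 - 8)*30 = 28*30 = 840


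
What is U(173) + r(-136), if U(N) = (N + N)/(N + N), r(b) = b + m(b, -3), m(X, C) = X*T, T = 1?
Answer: -271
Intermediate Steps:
m(X, C) = X (m(X, C) = X*1 = X)
r(b) = 2*b (r(b) = b + b = 2*b)
U(N) = 1 (U(N) = (2*N)/((2*N)) = (2*N)*(1/(2*N)) = 1)
U(173) + r(-136) = 1 + 2*(-136) = 1 - 272 = -271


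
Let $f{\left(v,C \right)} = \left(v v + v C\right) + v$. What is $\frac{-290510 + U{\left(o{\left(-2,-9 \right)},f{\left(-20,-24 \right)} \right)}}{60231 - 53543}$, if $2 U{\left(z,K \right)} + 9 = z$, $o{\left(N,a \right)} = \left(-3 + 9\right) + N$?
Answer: $- \frac{581025}{13376} \approx -43.438$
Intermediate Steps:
$o{\left(N,a \right)} = 6 + N$
$f{\left(v,C \right)} = v + v^{2} + C v$ ($f{\left(v,C \right)} = \left(v^{2} + C v\right) + v = v + v^{2} + C v$)
$U{\left(z,K \right)} = - \frac{9}{2} + \frac{z}{2}$
$\frac{-290510 + U{\left(o{\left(-2,-9 \right)},f{\left(-20,-24 \right)} \right)}}{60231 - 53543} = \frac{-290510 - \left(\frac{9}{2} - \frac{6 - 2}{2}\right)}{60231 - 53543} = \frac{-290510 + \left(- \frac{9}{2} + \frac{1}{2} \cdot 4\right)}{6688} = \left(-290510 + \left(- \frac{9}{2} + 2\right)\right) \frac{1}{6688} = \left(-290510 - \frac{5}{2}\right) \frac{1}{6688} = \left(- \frac{581025}{2}\right) \frac{1}{6688} = - \frac{581025}{13376}$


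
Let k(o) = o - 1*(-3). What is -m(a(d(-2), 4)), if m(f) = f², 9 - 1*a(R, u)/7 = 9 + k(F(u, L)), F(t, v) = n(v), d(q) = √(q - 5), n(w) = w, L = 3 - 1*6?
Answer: 0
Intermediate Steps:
L = -3 (L = 3 - 6 = -3)
d(q) = √(-5 + q)
F(t, v) = v
k(o) = 3 + o (k(o) = o + 3 = 3 + o)
a(R, u) = 0 (a(R, u) = 63 - 7*(9 + (3 - 3)) = 63 - 7*(9 + 0) = 63 - 7*9 = 63 - 63 = 0)
-m(a(d(-2), 4)) = -1*0² = -1*0 = 0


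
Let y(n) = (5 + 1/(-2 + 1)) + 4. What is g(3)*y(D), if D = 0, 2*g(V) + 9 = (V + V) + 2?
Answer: -4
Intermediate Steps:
g(V) = -7/2 + V (g(V) = -9/2 + ((V + V) + 2)/2 = -9/2 + (2*V + 2)/2 = -9/2 + (2 + 2*V)/2 = -9/2 + (1 + V) = -7/2 + V)
y(n) = 8 (y(n) = (5 + 1/(-1)) + 4 = (5 - 1) + 4 = 4 + 4 = 8)
g(3)*y(D) = (-7/2 + 3)*8 = -½*8 = -4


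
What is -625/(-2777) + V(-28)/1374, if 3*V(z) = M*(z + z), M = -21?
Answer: 973667/1907799 ≈ 0.51036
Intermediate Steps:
V(z) = -14*z (V(z) = (-21*(z + z))/3 = (-42*z)/3 = -14*z)
-625/(-2777) + V(-28)/1374 = -625/(-2777) - 14*(-28)/1374 = -625*(-1/2777) + 392*(1/1374) = 625/2777 + 196/687 = 973667/1907799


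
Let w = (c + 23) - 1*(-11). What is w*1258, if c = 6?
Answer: 50320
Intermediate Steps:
w = 40 (w = (6 + 23) - 1*(-11) = 29 + 11 = 40)
w*1258 = 40*1258 = 50320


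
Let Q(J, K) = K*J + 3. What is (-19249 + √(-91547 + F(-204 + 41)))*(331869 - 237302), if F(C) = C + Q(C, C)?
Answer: -1820320183 + 94567*I*√65138 ≈ -1.8203e+9 + 2.4136e+7*I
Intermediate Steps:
Q(J, K) = 3 + J*K (Q(J, K) = J*K + 3 = 3 + J*K)
F(C) = 3 + C + C² (F(C) = C + (3 + C*C) = C + (3 + C²) = 3 + C + C²)
(-19249 + √(-91547 + F(-204 + 41)))*(331869 - 237302) = (-19249 + √(-91547 + (3 + (-204 + 41) + (-204 + 41)²)))*(331869 - 237302) = (-19249 + √(-91547 + (3 - 163 + (-163)²)))*94567 = (-19249 + √(-91547 + (3 - 163 + 26569)))*94567 = (-19249 + √(-91547 + 26409))*94567 = (-19249 + √(-65138))*94567 = (-19249 + I*√65138)*94567 = -1820320183 + 94567*I*√65138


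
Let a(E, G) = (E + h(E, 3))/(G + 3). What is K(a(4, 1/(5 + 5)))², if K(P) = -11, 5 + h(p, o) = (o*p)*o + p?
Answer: 121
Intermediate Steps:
h(p, o) = -5 + p + p*o² (h(p, o) = -5 + ((o*p)*o + p) = -5 + (p*o² + p) = -5 + (p + p*o²) = -5 + p + p*o²)
a(E, G) = (-5 + 11*E)/(3 + G) (a(E, G) = (E + (-5 + E + E*3²))/(G + 3) = (E + (-5 + E + E*9))/(3 + G) = (E + (-5 + E + 9*E))/(3 + G) = (E + (-5 + 10*E))/(3 + G) = (-5 + 11*E)/(3 + G))
K(a(4, 1/(5 + 5)))² = (-11)² = 121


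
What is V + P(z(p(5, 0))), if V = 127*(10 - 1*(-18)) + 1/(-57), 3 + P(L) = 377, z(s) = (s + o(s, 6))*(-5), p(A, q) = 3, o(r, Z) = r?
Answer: 224009/57 ≈ 3930.0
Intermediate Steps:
z(s) = -10*s (z(s) = (s + s)*(-5) = (2*s)*(-5) = -10*s)
P(L) = 374 (P(L) = -3 + 377 = 374)
V = 202691/57 (V = 127*(10 + 18) - 1/57 = 127*28 - 1/57 = 3556 - 1/57 = 202691/57 ≈ 3556.0)
V + P(z(p(5, 0))) = 202691/57 + 374 = 224009/57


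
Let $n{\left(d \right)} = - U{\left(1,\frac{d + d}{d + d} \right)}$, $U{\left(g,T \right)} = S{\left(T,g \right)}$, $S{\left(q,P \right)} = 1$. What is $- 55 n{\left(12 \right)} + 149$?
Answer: $204$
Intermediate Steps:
$U{\left(g,T \right)} = 1$
$n{\left(d \right)} = -1$ ($n{\left(d \right)} = \left(-1\right) 1 = -1$)
$- 55 n{\left(12 \right)} + 149 = \left(-55\right) \left(-1\right) + 149 = 55 + 149 = 204$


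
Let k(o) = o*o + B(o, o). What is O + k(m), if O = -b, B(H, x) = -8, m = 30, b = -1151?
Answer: 2043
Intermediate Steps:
k(o) = -8 + o² (k(o) = o*o - 8 = o² - 8 = -8 + o²)
O = 1151 (O = -1*(-1151) = 1151)
O + k(m) = 1151 + (-8 + 30²) = 1151 + (-8 + 900) = 1151 + 892 = 2043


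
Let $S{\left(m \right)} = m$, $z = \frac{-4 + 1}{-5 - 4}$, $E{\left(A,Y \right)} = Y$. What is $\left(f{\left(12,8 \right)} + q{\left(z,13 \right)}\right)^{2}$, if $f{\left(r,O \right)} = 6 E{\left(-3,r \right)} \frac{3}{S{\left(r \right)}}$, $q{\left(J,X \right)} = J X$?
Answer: $\frac{4489}{9} \approx 498.78$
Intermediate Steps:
$z = \frac{1}{3}$ ($z = - \frac{3}{-9} = \left(-3\right) \left(- \frac{1}{9}\right) = \frac{1}{3} \approx 0.33333$)
$f{\left(r,O \right)} = 18$ ($f{\left(r,O \right)} = 6 r \frac{3}{r} = 18$)
$\left(f{\left(12,8 \right)} + q{\left(z,13 \right)}\right)^{2} = \left(18 + \frac{1}{3} \cdot 13\right)^{2} = \left(18 + \frac{13}{3}\right)^{2} = \left(\frac{67}{3}\right)^{2} = \frac{4489}{9}$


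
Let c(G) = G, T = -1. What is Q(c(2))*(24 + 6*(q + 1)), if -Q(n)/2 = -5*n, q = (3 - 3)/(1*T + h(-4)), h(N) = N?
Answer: 600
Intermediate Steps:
q = 0 (q = (3 - 3)/(1*(-1) - 4) = 0/(-1 - 4) = 0/(-5) = 0*(-⅕) = 0)
Q(n) = 10*n (Q(n) = -(-10)*n = 10*n)
Q(c(2))*(24 + 6*(q + 1)) = (10*2)*(24 + 6*(0 + 1)) = 20*(24 + 6*1) = 20*(24 + 6) = 20*30 = 600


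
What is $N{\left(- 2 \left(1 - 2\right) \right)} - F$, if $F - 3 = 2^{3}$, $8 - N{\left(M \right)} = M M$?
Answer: $-7$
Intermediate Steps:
$N{\left(M \right)} = 8 - M^{2}$ ($N{\left(M \right)} = 8 - M M = 8 - M^{2}$)
$F = 11$ ($F = 3 + 2^{3} = 3 + 8 = 11$)
$N{\left(- 2 \left(1 - 2\right) \right)} - F = \left(8 - \left(- 2 \left(1 - 2\right)\right)^{2}\right) - 11 = \left(8 - \left(\left(-2\right) \left(-1\right)\right)^{2}\right) - 11 = \left(8 - 2^{2}\right) - 11 = \left(8 - 4\right) - 11 = 4 - 11 = -7$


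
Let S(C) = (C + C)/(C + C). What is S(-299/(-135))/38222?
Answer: 1/38222 ≈ 2.6163e-5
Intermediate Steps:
S(C) = 1 (S(C) = (2*C)/((2*C)) = (2*C)*(1/(2*C)) = 1)
S(-299/(-135))/38222 = 1/38222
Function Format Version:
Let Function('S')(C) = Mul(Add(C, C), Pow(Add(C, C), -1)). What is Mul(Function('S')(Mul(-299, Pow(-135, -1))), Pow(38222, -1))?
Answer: Rational(1, 38222) ≈ 2.6163e-5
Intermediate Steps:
Function('S')(C) = 1 (Function('S')(C) = Mul(Mul(2, C), Pow(Mul(2, C), -1)) = Mul(Mul(2, C), Mul(Rational(1, 2), Pow(C, -1))) = 1)
Mul(Function('S')(Mul(-299, Pow(-135, -1))), Pow(38222, -1)) = Mul(1, Pow(38222, -1)) = Mul(1, Rational(1, 38222)) = Rational(1, 38222)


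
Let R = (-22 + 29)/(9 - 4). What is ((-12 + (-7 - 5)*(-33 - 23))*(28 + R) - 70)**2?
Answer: 373803556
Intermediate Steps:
R = 7/5 ≈ 1.4000
((-12 + (-7 - 5)*(-33 - 23))*(28 + R) - 70)**2 = ((-12 + (-7 - 5)*(-33 - 23))*(28 + 7/5) - 70)**2 = ((-12 - 12*(-56))*(147/5) - 70)**2 = ((-12 + 672)*(147/5) - 70)**2 = (660*(147/5) - 70)**2 = (19404 - 70)**2 = 19334**2 = 373803556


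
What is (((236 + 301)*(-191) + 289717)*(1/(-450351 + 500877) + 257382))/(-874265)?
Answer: -243378898091095/4417311339 ≈ -55097.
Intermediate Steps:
(((236 + 301)*(-191) + 289717)*(1/(-450351 + 500877) + 257382))/(-874265) = ((537*(-191) + 289717)*(1/50526 + 257382))*(-1/874265) = ((-102567 + 289717)*(1/50526 + 257382))*(-1/874265) = (187150*(13004482933/50526))*(-1/874265) = (1216894490455475/25263)*(-1/874265) = -243378898091095/4417311339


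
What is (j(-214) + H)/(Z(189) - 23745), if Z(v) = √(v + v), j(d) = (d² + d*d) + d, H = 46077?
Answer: -1087956325/187941549 - 137455*√42/187941549 ≈ -5.7935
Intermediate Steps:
j(d) = d + 2*d² (j(d) = (d² + d²) + d = 2*d² + d = d + 2*d²)
Z(v) = √2*√v (Z(v) = √(2*v) = √2*√v)
(j(-214) + H)/(Z(189) - 23745) = (-214*(1 + 2*(-214)) + 46077)/(√2*√189 - 23745) = (-214*(1 - 428) + 46077)/(√2*(3*√21) - 23745) = (-214*(-427) + 46077)/(3*√42 - 23745) = (91378 + 46077)/(-23745 + 3*√42) = 137455/(-23745 + 3*√42)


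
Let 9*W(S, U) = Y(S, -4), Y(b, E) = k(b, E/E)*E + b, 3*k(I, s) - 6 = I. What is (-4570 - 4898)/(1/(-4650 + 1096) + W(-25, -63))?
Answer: -908530344/3527 ≈ -2.5759e+5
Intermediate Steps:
k(I, s) = 2 + I/3
Y(b, E) = b + E*(2 + b/3) (Y(b, E) = (2 + b/3)*E + b = E*(2 + b/3) + b = b + E*(2 + b/3))
W(S, U) = -8/9 - S/27 (W(S, U) = (S + (1/3)*(-4)*(6 + S))/9 = (S + (-8 - 4*S/3))/9 = (-8 - S/3)/9 = -8/9 - S/27)
(-4570 - 4898)/(1/(-4650 + 1096) + W(-25, -63)) = (-4570 - 4898)/(1/(-4650 + 1096) + (-8/9 - 1/27*(-25))) = -9468/(1/(-3554) + (-8/9 + 25/27)) = -9468/(-1/3554 + 1/27) = -9468/3527/95958 = -9468*95958/3527 = -908530344/3527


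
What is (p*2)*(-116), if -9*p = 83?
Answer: 19256/9 ≈ 2139.6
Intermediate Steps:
p = -83/9 (p = -1/9*83 = -83/9 ≈ -9.2222)
(p*2)*(-116) = -83/9*2*(-116) = -166/9*(-116) = 19256/9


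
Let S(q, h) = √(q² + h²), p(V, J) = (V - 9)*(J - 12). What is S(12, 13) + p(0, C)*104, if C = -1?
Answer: 12168 + √313 ≈ 12186.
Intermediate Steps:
p(V, J) = (-12 + J)*(-9 + V) (p(V, J) = (-9 + V)*(-12 + J) = (-12 + J)*(-9 + V))
S(q, h) = √(h² + q²)
S(12, 13) + p(0, C)*104 = √(13² + 12²) + (108 - 12*0 - 9*(-1) - 1*0)*104 = √(169 + 144) + (108 + 0 + 9 + 0)*104 = √313 + 117*104 = √313 + 12168 = 12168 + √313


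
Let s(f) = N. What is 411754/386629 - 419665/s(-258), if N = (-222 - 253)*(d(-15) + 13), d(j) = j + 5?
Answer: 32568281747/110189265 ≈ 295.57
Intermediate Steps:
d(j) = 5 + j
N = -1425 (N = (-222 - 253)*((5 - 15) + 13) = -475*(-10 + 13) = -475*3 = -1425)
s(f) = -1425
411754/386629 - 419665/s(-258) = 411754/386629 - 419665/(-1425) = 411754*(1/386629) - 419665*(-1/1425) = 411754/386629 + 83933/285 = 32568281747/110189265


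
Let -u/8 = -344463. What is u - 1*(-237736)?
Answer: 2993440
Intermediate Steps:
u = 2755704 (u = -8*(-344463) = 2755704)
u - 1*(-237736) = 2755704 - 1*(-237736) = 2755704 + 237736 = 2993440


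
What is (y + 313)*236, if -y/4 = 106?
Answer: -26196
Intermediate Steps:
y = -424 (y = -4*106 = -424)
(y + 313)*236 = (-424 + 313)*236 = -111*236 = -26196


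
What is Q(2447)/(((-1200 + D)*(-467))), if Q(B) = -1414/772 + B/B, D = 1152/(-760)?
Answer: -10165/6858608576 ≈ -1.4821e-6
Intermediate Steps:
D = -144/95 (D = 1152*(-1/760) = -144/95 ≈ -1.5158)
Q(B) = -321/386 (Q(B) = -1414*1/772 + 1 = -707/386 + 1 = -321/386)
Q(2447)/(((-1200 + D)*(-467))) = -321*(-1/(467*(-1200 - 144/95)))/386 = -321/(386*((-114144/95*(-467)))) = -321/(386*53305248/95) = -321/386*95/53305248 = -10165/6858608576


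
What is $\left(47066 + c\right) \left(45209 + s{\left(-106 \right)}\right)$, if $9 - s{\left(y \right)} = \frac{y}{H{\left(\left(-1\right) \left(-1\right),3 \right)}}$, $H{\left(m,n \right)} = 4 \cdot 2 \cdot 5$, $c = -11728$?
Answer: $\frac{15980073297}{10} \approx 1.598 \cdot 10^{9}$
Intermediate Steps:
$H{\left(m,n \right)} = 40$ ($H{\left(m,n \right)} = 8 \cdot 5 = 40$)
$s{\left(y \right)} = 9 - \frac{y}{40}$
$\left(47066 + c\right) \left(45209 + s{\left(-106 \right)}\right) = \left(47066 - 11728\right) \left(45209 + \left(9 - - \frac{53}{20}\right)\right) = 35338 \left(45209 + \left(9 + \frac{53}{20}\right)\right) = 35338 \left(45209 + \frac{233}{20}\right) = 35338 \cdot \frac{904413}{20} = \frac{15980073297}{10}$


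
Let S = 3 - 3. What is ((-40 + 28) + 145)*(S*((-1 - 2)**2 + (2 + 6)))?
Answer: 0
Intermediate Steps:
S = 0
((-40 + 28) + 145)*(S*((-1 - 2)**2 + (2 + 6))) = ((-40 + 28) + 145)*(0*((-1 - 2)**2 + (2 + 6))) = (-12 + 145)*(0*((-3)**2 + 8)) = 133*(0*(9 + 8)) = 133*(0*17) = 133*0 = 0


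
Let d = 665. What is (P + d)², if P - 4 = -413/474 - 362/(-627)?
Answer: 487615209804121/1090452484 ≈ 4.4717e+5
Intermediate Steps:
P = 122381/33022 (P = 4 + (-413/474 - 362/(-627)) = 4 + (-413*1/474 - 362*(-1/627)) = 4 + (-413/474 + 362/627) = 4 - 9707/33022 = 122381/33022 ≈ 3.7060)
(P + d)² = (122381/33022 + 665)² = (22082011/33022)² = 487615209804121/1090452484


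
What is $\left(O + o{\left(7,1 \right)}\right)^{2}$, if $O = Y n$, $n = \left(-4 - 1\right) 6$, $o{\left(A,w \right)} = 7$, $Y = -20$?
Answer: $368449$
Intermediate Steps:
$n = -30$ ($n = \left(-5\right) 6 = -30$)
$O = 600$ ($O = \left(-20\right) \left(-30\right) = 600$)
$\left(O + o{\left(7,1 \right)}\right)^{2} = \left(600 + 7\right)^{2} = 607^{2} = 368449$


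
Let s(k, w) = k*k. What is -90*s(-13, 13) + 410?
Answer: -14800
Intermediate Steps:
s(k, w) = k²
-90*s(-13, 13) + 410 = -90*(-13)² + 410 = -90*169 + 410 = -15210 + 410 = -14800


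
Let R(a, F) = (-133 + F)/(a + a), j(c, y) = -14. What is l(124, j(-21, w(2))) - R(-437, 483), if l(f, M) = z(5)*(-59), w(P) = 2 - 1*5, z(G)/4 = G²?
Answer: -2578125/437 ≈ -5899.6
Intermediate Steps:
z(G) = 4*G²
w(P) = -3 (w(P) = 2 - 5 = -3)
l(f, M) = -5900 (l(f, M) = (4*5²)*(-59) = (4*25)*(-59) = 100*(-59) = -5900)
R(a, F) = (-133 + F)/(2*a) (R(a, F) = (-133 + F)/((2*a)) = (-133 + F)*(1/(2*a)) = (-133 + F)/(2*a))
l(124, j(-21, w(2))) - R(-437, 483) = -5900 - (-133 + 483)/(2*(-437)) = -5900 - (-1)*350/(2*437) = -5900 - 1*(-175/437) = -5900 + 175/437 = -2578125/437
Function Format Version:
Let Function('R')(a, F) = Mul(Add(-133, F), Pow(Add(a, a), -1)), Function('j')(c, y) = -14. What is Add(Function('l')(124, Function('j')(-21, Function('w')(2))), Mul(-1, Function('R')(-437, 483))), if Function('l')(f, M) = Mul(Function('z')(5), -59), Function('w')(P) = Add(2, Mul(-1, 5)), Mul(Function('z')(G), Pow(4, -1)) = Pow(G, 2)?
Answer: Rational(-2578125, 437) ≈ -5899.6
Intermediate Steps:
Function('z')(G) = Mul(4, Pow(G, 2))
Function('w')(P) = -3 (Function('w')(P) = Add(2, -5) = -3)
Function('l')(f, M) = -5900 (Function('l')(f, M) = Mul(Mul(4, Pow(5, 2)), -59) = Mul(Mul(4, 25), -59) = Mul(100, -59) = -5900)
Function('R')(a, F) = Mul(Rational(1, 2), Pow(a, -1), Add(-133, F)) (Function('R')(a, F) = Mul(Add(-133, F), Pow(Mul(2, a), -1)) = Mul(Add(-133, F), Mul(Rational(1, 2), Pow(a, -1))) = Mul(Rational(1, 2), Pow(a, -1), Add(-133, F)))
Add(Function('l')(124, Function('j')(-21, Function('w')(2))), Mul(-1, Function('R')(-437, 483))) = Add(-5900, Mul(-1, Mul(Rational(1, 2), Pow(-437, -1), Add(-133, 483)))) = Add(-5900, Mul(-1, Mul(Rational(1, 2), Rational(-1, 437), 350))) = Add(-5900, Mul(-1, Rational(-175, 437))) = Add(-5900, Rational(175, 437)) = Rational(-2578125, 437)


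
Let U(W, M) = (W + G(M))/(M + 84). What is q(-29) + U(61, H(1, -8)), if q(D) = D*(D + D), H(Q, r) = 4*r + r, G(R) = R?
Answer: 74029/44 ≈ 1682.5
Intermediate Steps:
H(Q, r) = 5*r
U(W, M) = (M + W)/(84 + M) (U(W, M) = (W + M)/(M + 84) = (M + W)/(84 + M))
q(D) = 2*D² (q(D) = D*(2*D) = 2*D²)
q(-29) + U(61, H(1, -8)) = 2*(-29)² + (5*(-8) + 61)/(84 + 5*(-8)) = 2*841 + (-40 + 61)/(84 - 40) = 1682 + 21/44 = 74029/44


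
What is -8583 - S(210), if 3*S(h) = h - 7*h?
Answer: -8163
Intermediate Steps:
S(h) = -2*h (S(h) = (h - 7*h)/3 = (-6*h)/3 = -2*h)
-8583 - S(210) = -8583 - (-2)*210 = -8583 - 1*(-420) = -8583 + 420 = -8163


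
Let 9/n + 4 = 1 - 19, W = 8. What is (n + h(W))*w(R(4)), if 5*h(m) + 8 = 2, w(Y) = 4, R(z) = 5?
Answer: -354/55 ≈ -6.4364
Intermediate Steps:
n = -9/22 (n = 9/(-4 + (1 - 19)) = 9/(-4 - 18) = 9/(-22) = 9*(-1/22) = -9/22 ≈ -0.40909)
h(m) = -6/5 (h(m) = -8/5 + (⅕)*2 = -8/5 + ⅖ = -6/5)
(n + h(W))*w(R(4)) = (-9/22 - 6/5)*4 = -177/110*4 = -354/55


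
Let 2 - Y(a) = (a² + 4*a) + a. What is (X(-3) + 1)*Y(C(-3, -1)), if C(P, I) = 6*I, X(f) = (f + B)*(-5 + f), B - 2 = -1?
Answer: -68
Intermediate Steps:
B = 1 (B = 2 - 1 = 1)
X(f) = (1 + f)*(-5 + f) (X(f) = (f + 1)*(-5 + f) = (1 + f)*(-5 + f))
Y(a) = 2 - a² - 5*a (Y(a) = 2 - ((a² + 4*a) + a) = 2 - (a² + 5*a) = 2 + (-a² - 5*a) = 2 - a² - 5*a)
(X(-3) + 1)*Y(C(-3, -1)) = ((-5 + (-3)² - 4*(-3)) + 1)*(2 - (6*(-1))² - 30*(-1)) = ((-5 + 9 + 12) + 1)*(2 - 1*(-6)² - 5*(-6)) = (16 + 1)*(2 - 1*36 + 30) = 17*(2 - 36 + 30) = 17*(-4) = -68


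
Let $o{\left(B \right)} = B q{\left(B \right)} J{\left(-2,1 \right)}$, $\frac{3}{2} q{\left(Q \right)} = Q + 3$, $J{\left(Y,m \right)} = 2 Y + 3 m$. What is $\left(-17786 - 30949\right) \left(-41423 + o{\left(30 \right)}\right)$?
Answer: $2050915005$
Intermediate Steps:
$q{\left(Q \right)} = 2 + \frac{2 Q}{3}$ ($q{\left(Q \right)} = \frac{2 \left(Q + 3\right)}{3} = \frac{2 \left(3 + Q\right)}{3} = 2 + \frac{2 Q}{3}$)
$o{\left(B \right)} = - B \left(2 + \frac{2 B}{3}\right)$ ($o{\left(B \right)} = B \left(2 + \frac{2 B}{3}\right) \left(2 \left(-2\right) + 3 \cdot 1\right) = B \left(2 + \frac{2 B}{3}\right) \left(-4 + 3\right) = B \left(2 + \frac{2 B}{3}\right) \left(-1\right) = - B \left(2 + \frac{2 B}{3}\right)$)
$\left(-17786 - 30949\right) \left(-41423 + o{\left(30 \right)}\right) = \left(-17786 - 30949\right) \left(-41423 - 20 \left(3 + 30\right)\right) = - 48735 \left(-41423 - 20 \cdot 33\right) = - 48735 \left(-41423 - 660\right) = \left(-48735\right) \left(-42083\right) = 2050915005$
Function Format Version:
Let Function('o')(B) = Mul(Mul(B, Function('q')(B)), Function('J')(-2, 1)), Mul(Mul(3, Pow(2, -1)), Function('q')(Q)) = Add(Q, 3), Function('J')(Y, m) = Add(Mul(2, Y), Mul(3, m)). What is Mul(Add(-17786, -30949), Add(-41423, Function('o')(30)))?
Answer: 2050915005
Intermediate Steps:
Function('q')(Q) = Add(2, Mul(Rational(2, 3), Q)) (Function('q')(Q) = Mul(Rational(2, 3), Add(Q, 3)) = Mul(Rational(2, 3), Add(3, Q)) = Add(2, Mul(Rational(2, 3), Q)))
Function('o')(B) = Mul(-1, B, Add(2, Mul(Rational(2, 3), B))) (Function('o')(B) = Mul(Mul(B, Add(2, Mul(Rational(2, 3), B))), Add(Mul(2, -2), Mul(3, 1))) = Mul(Mul(B, Add(2, Mul(Rational(2, 3), B))), Add(-4, 3)) = Mul(Mul(B, Add(2, Mul(Rational(2, 3), B))), -1) = Mul(-1, B, Add(2, Mul(Rational(2, 3), B))))
Mul(Add(-17786, -30949), Add(-41423, Function('o')(30))) = Mul(Add(-17786, -30949), Add(-41423, Mul(Rational(-2, 3), 30, Add(3, 30)))) = Mul(-48735, Add(-41423, Mul(Rational(-2, 3), 30, 33))) = Mul(-48735, Add(-41423, -660)) = Mul(-48735, -42083) = 2050915005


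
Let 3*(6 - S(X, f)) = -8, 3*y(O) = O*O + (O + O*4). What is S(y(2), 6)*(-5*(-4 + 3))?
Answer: 130/3 ≈ 43.333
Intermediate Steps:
y(O) = O²/3 + 5*O/3 (y(O) = (O*O + (O + O*4))/3 = (O² + (O + 4*O))/3 = (O² + 5*O)/3 = O²/3 + 5*O/3)
S(X, f) = 26/3 (S(X, f) = 6 - ⅓*(-8) = 6 + 8/3 = 26/3)
S(y(2), 6)*(-5*(-4 + 3)) = 26*(-5*(-4 + 3))/3 = 26*(-5*(-1))/3 = (26/3)*5 = 130/3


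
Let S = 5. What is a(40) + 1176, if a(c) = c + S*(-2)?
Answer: 1206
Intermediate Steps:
a(c) = -10 + c (a(c) = c + 5*(-2) = c - 10 = -10 + c)
a(40) + 1176 = (-10 + 40) + 1176 = 30 + 1176 = 1206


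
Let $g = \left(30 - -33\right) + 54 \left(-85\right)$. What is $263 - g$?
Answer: $4790$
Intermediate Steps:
$g = -4527$ ($g = \left(30 + 33\right) - 4590 = 63 - 4590 = -4527$)
$263 - g = 263 - -4527 = 263 + 4527 = 4790$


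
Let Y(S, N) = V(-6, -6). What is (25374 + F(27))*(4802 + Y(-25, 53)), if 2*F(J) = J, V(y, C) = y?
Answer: 121758450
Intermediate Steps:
F(J) = J/2
Y(S, N) = -6
(25374 + F(27))*(4802 + Y(-25, 53)) = (25374 + (½)*27)*(4802 - 6) = (25374 + 27/2)*4796 = (50775/2)*4796 = 121758450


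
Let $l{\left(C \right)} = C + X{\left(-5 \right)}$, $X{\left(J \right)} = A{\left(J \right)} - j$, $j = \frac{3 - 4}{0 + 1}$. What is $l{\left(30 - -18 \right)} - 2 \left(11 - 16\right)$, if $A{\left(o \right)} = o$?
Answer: $54$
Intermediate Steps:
$j = -1$ ($j = - 1^{-1} = \left(-1\right) 1 = -1$)
$X{\left(J \right)} = 1 + J$ ($X{\left(J \right)} = J - -1 = J + 1 = 1 + J$)
$l{\left(C \right)} = -4 + C$ ($l{\left(C \right)} = C + \left(1 - 5\right) = C - 4 = -4 + C$)
$l{\left(30 - -18 \right)} - 2 \left(11 - 16\right) = \left(-4 + \left(30 - -18\right)\right) - 2 \left(11 - 16\right) = \left(-4 + \left(30 + 18\right)\right) - -10 = \left(-4 + 48\right) + 10 = 44 + 10 = 54$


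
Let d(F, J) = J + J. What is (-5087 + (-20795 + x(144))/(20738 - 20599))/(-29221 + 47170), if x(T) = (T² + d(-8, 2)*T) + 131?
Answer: -706445/2494911 ≈ -0.28315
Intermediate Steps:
d(F, J) = 2*J
x(T) = 131 + T² + 4*T (x(T) = (T² + (2*2)*T) + 131 = (T² + 4*T) + 131 = 131 + T² + 4*T)
(-5087 + (-20795 + x(144))/(20738 - 20599))/(-29221 + 47170) = (-5087 + (-20795 + (131 + 144² + 4*144))/(20738 - 20599))/(-29221 + 47170) = (-5087 + (-20795 + (131 + 20736 + 576))/139)/17949 = (-5087 + (-20795 + 21443)*(1/139))*(1/17949) = (-5087 + 648*(1/139))*(1/17949) = (-5087 + 648/139)*(1/17949) = -706445/139*1/17949 = -706445/2494911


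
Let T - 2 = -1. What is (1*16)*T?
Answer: 16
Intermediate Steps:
T = 1 (T = 2 - 1 = 1)
(1*16)*T = (1*16)*1 = 16*1 = 16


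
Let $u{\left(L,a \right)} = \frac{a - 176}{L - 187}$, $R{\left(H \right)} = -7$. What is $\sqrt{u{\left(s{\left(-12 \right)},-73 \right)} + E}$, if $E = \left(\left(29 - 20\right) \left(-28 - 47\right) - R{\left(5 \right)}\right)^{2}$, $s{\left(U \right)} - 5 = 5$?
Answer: $\frac{\sqrt{1553310641}}{59} \approx 668.0$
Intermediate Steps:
$s{\left(U \right)} = 10$ ($s{\left(U \right)} = 5 + 5 = 10$)
$u{\left(L,a \right)} = \frac{-176 + a}{-187 + L}$
$E = 446224$ ($E = \left(\left(29 - 20\right) \left(-28 - 47\right) - -7\right)^{2} = \left(9 \left(-75\right) + 7\right)^{2} = \left(-675 + 7\right)^{2} = \left(-668\right)^{2} = 446224$)
$\sqrt{u{\left(s{\left(-12 \right)},-73 \right)} + E} = \sqrt{\frac{-176 - 73}{-187 + 10} + 446224} = \sqrt{\frac{1}{-177} \left(-249\right) + 446224} = \sqrt{\left(- \frac{1}{177}\right) \left(-249\right) + 446224} = \sqrt{\frac{83}{59} + 446224} = \sqrt{\frac{26327299}{59}} = \frac{\sqrt{1553310641}}{59}$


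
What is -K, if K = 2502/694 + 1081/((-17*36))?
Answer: -390505/212364 ≈ -1.8388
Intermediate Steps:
K = 390505/212364 (K = 2502*(1/694) + 1081/(-612) = 1251/347 + 1081*(-1/612) = 1251/347 - 1081/612 = 390505/212364 ≈ 1.8388)
-K = -1*390505/212364 = -390505/212364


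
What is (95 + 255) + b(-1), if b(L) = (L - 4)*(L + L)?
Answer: 360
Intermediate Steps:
b(L) = 2*L*(-4 + L) (b(L) = (-4 + L)*(2*L) = 2*L*(-4 + L))
(95 + 255) + b(-1) = (95 + 255) + 2*(-1)*(-4 - 1) = 350 + 2*(-1)*(-5) = 350 + 10 = 360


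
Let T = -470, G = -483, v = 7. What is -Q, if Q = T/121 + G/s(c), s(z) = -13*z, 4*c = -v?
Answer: 39506/1573 ≈ 25.115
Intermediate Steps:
c = -7/4 (c = (-1*7)/4 = (1/4)*(-7) = -7/4 ≈ -1.7500)
Q = -39506/1573 (Q = -470/121 - 483/((-13*(-7/4))) = -470*1/121 - 483/91/4 = -470/121 - 483*4/91 = -470/121 - 276/13 = -39506/1573 ≈ -25.115)
-Q = -1*(-39506/1573) = 39506/1573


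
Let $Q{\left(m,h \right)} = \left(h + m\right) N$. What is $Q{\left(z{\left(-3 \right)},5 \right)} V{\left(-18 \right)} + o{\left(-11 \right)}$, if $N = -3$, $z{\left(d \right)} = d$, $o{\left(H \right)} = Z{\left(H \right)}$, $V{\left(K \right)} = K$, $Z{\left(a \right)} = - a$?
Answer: $119$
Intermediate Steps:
$o{\left(H \right)} = - H$
$Q{\left(m,h \right)} = - 3 h - 3 m$ ($Q{\left(m,h \right)} = \left(h + m\right) \left(-3\right) = - 3 h - 3 m$)
$Q{\left(z{\left(-3 \right)},5 \right)} V{\left(-18 \right)} + o{\left(-11 \right)} = \left(\left(-3\right) 5 - -9\right) \left(-18\right) - -11 = \left(-15 + 9\right) \left(-18\right) + 11 = \left(-6\right) \left(-18\right) + 11 = 108 + 11 = 119$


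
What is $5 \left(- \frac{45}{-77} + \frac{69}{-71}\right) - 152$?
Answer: $- \frac{841574}{5467} \approx -153.94$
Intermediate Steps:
$5 \left(- \frac{45}{-77} + \frac{69}{-71}\right) - 152 = 5 \left(\left(-45\right) \left(- \frac{1}{77}\right) + 69 \left(- \frac{1}{71}\right)\right) - 152 = 5 \left(\frac{45}{77} - \frac{69}{71}\right) - 152 = 5 \left(- \frac{2118}{5467}\right) - 152 = - \frac{10590}{5467} - 152 = - \frac{841574}{5467}$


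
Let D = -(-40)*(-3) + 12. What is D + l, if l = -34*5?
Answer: -278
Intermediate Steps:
l = -170
D = -108 (D = -20*6 + 12 = -120 + 12 = -108)
D + l = -108 - 170 = -278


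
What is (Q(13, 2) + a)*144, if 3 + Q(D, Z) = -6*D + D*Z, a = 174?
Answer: 17136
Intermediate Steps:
Q(D, Z) = -3 - 6*D + D*Z (Q(D, Z) = -3 + (-6*D + D*Z) = -3 - 6*D + D*Z)
(Q(13, 2) + a)*144 = ((-3 - 6*13 + 13*2) + 174)*144 = ((-3 - 78 + 26) + 174)*144 = (-55 + 174)*144 = 119*144 = 17136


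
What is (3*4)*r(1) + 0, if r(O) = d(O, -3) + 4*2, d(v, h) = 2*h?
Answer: 24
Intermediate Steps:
r(O) = 2 (r(O) = 2*(-3) + 4*2 = -6 + 8 = 2)
(3*4)*r(1) + 0 = (3*4)*2 + 0 = 12*2 + 0 = 24 + 0 = 24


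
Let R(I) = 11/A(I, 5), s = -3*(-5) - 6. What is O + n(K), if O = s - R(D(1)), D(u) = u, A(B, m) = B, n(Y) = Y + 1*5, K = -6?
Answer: -3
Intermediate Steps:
n(Y) = 5 + Y (n(Y) = Y + 5 = 5 + Y)
s = 9 (s = 15 - 6 = 9)
R(I) = 11/I
O = -2 (O = 9 - 11/1 = 9 - 11 = -2)
O + n(K) = -2 + (5 - 6) = -2 - 1 = -3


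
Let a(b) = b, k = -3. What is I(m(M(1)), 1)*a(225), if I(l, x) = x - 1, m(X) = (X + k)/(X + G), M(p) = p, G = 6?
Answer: 0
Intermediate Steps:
m(X) = (-3 + X)/(6 + X) (m(X) = (X - 3)/(X + 6) = (-3 + X)/(6 + X))
I(l, x) = -1 + x
I(m(M(1)), 1)*a(225) = (-1 + 1)*225 = 0*225 = 0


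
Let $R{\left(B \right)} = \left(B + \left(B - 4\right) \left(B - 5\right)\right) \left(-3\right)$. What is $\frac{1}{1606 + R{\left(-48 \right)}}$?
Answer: $- \frac{1}{6518} \approx -0.00015342$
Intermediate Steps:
$R{\left(B \right)} = - 3 B - 3 \left(-5 + B\right) \left(-4 + B\right)$ ($R{\left(B \right)} = \left(B + \left(-4 + B\right) \left(-5 + B\right)\right) \left(-3\right) = \left(B + \left(-5 + B\right) \left(-4 + B\right)\right) \left(-3\right) = - 3 B - 3 \left(-5 + B\right) \left(-4 + B\right)$)
$\frac{1}{1606 + R{\left(-48 \right)}} = \frac{1}{1606 - \left(1212 + 6912\right)} = \frac{1}{1606 - 8124} = \frac{1}{-6518} = - \frac{1}{6518}$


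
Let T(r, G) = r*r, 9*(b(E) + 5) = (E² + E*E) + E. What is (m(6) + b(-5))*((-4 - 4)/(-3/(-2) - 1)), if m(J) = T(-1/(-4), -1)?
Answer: -1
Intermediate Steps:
b(E) = -5 + E/9 + 2*E²/9 (b(E) = -5 + ((E² + E*E) + E)/9 = -5 + ((E² + E²) + E)/9 = -5 + (2*E² + E)/9 = -5 + (E + 2*E²)/9 = -5 + (E/9 + 2*E²/9) = -5 + E/9 + 2*E²/9)
T(r, G) = r²
m(J) = 1/16 (m(J) = (-1/(-4))² = (-1*(-¼))² = (¼)² = 1/16)
(m(6) + b(-5))*((-4 - 4)/(-3/(-2) - 1)) = (1/16 + (-5 + (⅑)*(-5) + (2/9)*(-5)²))*((-4 - 4)/(-3/(-2) - 1)) = (1/16 + (-5 - 5/9 + (2/9)*25))*(-8/(-3*(-½) - 1)) = (1/16 + (-5 - 5/9 + 50/9))*(-8/(3/2 - 1)) = (1/16 + 0)*(-8/½) = (-8*2)/16 = (1/16)*(-16) = -1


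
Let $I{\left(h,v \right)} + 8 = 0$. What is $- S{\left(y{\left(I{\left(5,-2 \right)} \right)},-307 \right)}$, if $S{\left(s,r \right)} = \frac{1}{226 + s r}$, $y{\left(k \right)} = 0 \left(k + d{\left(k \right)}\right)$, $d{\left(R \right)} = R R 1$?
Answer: $- \frac{1}{226} \approx -0.0044248$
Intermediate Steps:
$d{\left(R \right)} = R^{2}$ ($d{\left(R \right)} = R^{2} \cdot 1 = R^{2}$)
$I{\left(h,v \right)} = -8$ ($I{\left(h,v \right)} = -8 + 0 = -8$)
$y{\left(k \right)} = 0$ ($y{\left(k \right)} = 0 \left(k + k^{2}\right) = 0$)
$S{\left(s,r \right)} = \frac{1}{226 + r s}$
$- S{\left(y{\left(I{\left(5,-2 \right)} \right)},-307 \right)} = - \frac{1}{226 - 0} = - \frac{1}{226 + 0} = - \frac{1}{226}$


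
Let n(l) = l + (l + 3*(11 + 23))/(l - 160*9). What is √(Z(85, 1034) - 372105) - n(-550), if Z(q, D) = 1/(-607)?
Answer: 547026/995 + 2*I*√34275428938/607 ≈ 549.77 + 610.0*I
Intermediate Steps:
Z(q, D) = -1/607
n(l) = l + (102 + l)/(-1440 + l) (n(l) = l + (l + 3*34)/(l - 1440) = l + (l + 102)/(-1440 + l) = l + (102 + l)/(-1440 + l))
√(Z(85, 1034) - 372105) - n(-550) = √(-1/607 - 372105) - (102 + (-550)² - 1439*(-550))/(-1440 - 550) = √(-225867736/607) - (102 + 302500 + 791450)/(-1990) = 2*I*√34275428938/607 - (-1)*1094052/1990 = 2*I*√34275428938/607 - 1*(-547026/995) = 2*I*√34275428938/607 + 547026/995 = 547026/995 + 2*I*√34275428938/607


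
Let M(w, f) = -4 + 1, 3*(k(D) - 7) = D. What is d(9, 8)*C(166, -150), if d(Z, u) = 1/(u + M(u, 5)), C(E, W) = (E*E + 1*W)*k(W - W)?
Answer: 191842/5 ≈ 38368.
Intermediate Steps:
k(D) = 7 + D/3
M(w, f) = -3
C(E, W) = 7*W + 7*E**2 (C(E, W) = (E*E + 1*W)*(7 + (W - W)/3) = (E**2 + W)*(7 + (1/3)*0) = (W + E**2)*(7 + 0) = (W + E**2)*7 = 7*W + 7*E**2)
d(Z, u) = 1/(-3 + u) (d(Z, u) = 1/(u - 3) = 1/(-3 + u))
d(9, 8)*C(166, -150) = (7*(-150) + 7*166**2)/(-3 + 8) = (-1050 + 7*27556)/5 = (-1050 + 192892)/5 = (1/5)*191842 = 191842/5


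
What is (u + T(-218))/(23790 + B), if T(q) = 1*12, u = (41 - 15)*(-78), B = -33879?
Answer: 224/1121 ≈ 0.19982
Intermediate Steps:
u = -2028 (u = 26*(-78) = -2028)
T(q) = 12
(u + T(-218))/(23790 + B) = (-2028 + 12)/(23790 - 33879) = -2016/(-10089) = -2016*(-1/10089) = 224/1121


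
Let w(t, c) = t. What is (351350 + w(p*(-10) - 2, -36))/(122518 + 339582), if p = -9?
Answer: 175719/231050 ≈ 0.76052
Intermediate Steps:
(351350 + w(p*(-10) - 2, -36))/(122518 + 339582) = (351350 + (-9*(-10) - 2))/(122518 + 339582) = (351350 + (90 - 2))/462100 = (351350 + 88)*(1/462100) = 351438*(1/462100) = 175719/231050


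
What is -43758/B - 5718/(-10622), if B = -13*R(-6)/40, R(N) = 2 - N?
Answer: 89386989/5311 ≈ 16831.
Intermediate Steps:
B = -13/5 (B = -13*(2 - 1*(-6))/40 = -13*(2 + 6)/40 = -104/40 = -13*1/5 = -13/5 ≈ -2.6000)
-43758/B - 5718/(-10622) = -43758/(-13/5) - 5718/(-10622) = -43758*(-5/13) - 5718*(-1/10622) = 16830 + 2859/5311 = 89386989/5311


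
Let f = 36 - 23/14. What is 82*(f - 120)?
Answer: -49159/7 ≈ -7022.7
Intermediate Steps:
f = 481/14 (f = 36 - 23*1/14 = 36 - 23/14 = 481/14 ≈ 34.357)
82*(f - 120) = 82*(481/14 - 120) = 82*(-1199/14) = -49159/7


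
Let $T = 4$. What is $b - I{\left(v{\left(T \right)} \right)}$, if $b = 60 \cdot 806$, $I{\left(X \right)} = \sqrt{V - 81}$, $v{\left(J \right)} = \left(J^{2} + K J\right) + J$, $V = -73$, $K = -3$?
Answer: $48360 - i \sqrt{154} \approx 48360.0 - 12.41 i$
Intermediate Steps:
$v{\left(J \right)} = J^{2} - 2 J$ ($v{\left(J \right)} = \left(J^{2} - 3 J\right) + J = J^{2} - 2 J$)
$I{\left(X \right)} = i \sqrt{154}$ ($I{\left(X \right)} = \sqrt{-73 - 81} = \sqrt{-154} = i \sqrt{154}$)
$b = 48360$
$b - I{\left(v{\left(T \right)} \right)} = 48360 - i \sqrt{154}$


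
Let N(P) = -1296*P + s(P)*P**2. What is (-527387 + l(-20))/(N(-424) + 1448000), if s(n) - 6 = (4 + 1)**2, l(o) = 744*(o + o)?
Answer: -557147/7570560 ≈ -0.073594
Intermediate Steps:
l(o) = 1488*o (l(o) = 744*(2*o) = 1488*o)
s(n) = 31 (s(n) = 6 + (4 + 1)**2 = 6 + 5**2 = 6 + 25 = 31)
N(P) = -1296*P + 31*P**2
(-527387 + l(-20))/(N(-424) + 1448000) = (-527387 + 1488*(-20))/(-424*(-1296 + 31*(-424)) + 1448000) = (-527387 - 29760)/(-424*(-1296 - 13144) + 1448000) = -557147/(-424*(-14440) + 1448000) = -557147/(6122560 + 1448000) = -557147/7570560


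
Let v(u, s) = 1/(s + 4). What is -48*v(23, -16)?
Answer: 4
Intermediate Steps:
v(u, s) = 1/(4 + s)
-48*v(23, -16) = -48/(4 - 16) = -48/(-12) = -48*(-1/12) = 4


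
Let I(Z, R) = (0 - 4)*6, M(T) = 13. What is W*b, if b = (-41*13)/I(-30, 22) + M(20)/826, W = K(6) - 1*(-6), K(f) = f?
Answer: 220285/826 ≈ 266.69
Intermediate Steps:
I(Z, R) = -24 (I(Z, R) = -4*6 = -24)
W = 12 (W = 6 - 1*(-6) = 6 + 6 = 12)
b = 220285/9912 (b = -41*13/(-24) + 13/826 = -533*(-1/24) + 13*(1/826) = 533/24 + 13/826 = 220285/9912 ≈ 22.224)
W*b = 12*(220285/9912) = 220285/826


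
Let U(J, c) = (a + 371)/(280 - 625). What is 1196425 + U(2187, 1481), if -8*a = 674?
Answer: 1651065353/1380 ≈ 1.1964e+6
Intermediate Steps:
a = -337/4 (a = -1/8*674 = -337/4 ≈ -84.250)
U(J, c) = -1147/1380 (U(J, c) = (-337/4 + 371)/(280 - 625) = (1147/4)/(-345) = (1147/4)*(-1/345) = -1147/1380)
1196425 + U(2187, 1481) = 1196425 - 1147/1380 = 1651065353/1380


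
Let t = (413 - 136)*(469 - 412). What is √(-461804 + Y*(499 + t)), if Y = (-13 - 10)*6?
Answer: 2*I*√677387 ≈ 1646.1*I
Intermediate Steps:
t = 15789 (t = 277*57 = 15789)
Y = -138 (Y = -23*6 = -138)
√(-461804 + Y*(499 + t)) = √(-461804 - 138*(499 + 15789)) = √(-461804 - 138*16288) = √(-461804 - 2247744) = √(-2709548) = 2*I*√677387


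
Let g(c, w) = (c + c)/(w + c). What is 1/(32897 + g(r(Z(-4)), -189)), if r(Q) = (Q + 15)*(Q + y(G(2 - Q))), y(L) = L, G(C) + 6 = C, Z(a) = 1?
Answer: 253/8323069 ≈ 3.0397e-5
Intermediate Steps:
G(C) = -6 + C
r(Q) = -60 - 4*Q (r(Q) = (Q + 15)*(Q + (-6 + (2 - Q))) = (15 + Q)*(Q + (-4 - Q)) = (15 + Q)*(-4) = -60 - 4*Q)
g(c, w) = 2*c/(c + w) (g(c, w) = (2*c)/(c + w) = 2*c/(c + w))
1/(32897 + g(r(Z(-4)), -189)) = 1/(32897 + 2*(-60 - 4*1)/((-60 - 4*1) - 189)) = 1/(32897 + 2*(-60 - 4)/((-60 - 4) - 189)) = 1/(32897 + 2*(-64)/(-64 - 189)) = 1/(32897 + 2*(-64)/(-253)) = 1/(32897 + 2*(-64)*(-1/253)) = 1/(32897 + 128/253) = 1/(8323069/253) = 253/8323069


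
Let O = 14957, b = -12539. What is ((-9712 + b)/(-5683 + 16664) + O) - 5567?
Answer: 103089339/10981 ≈ 9388.0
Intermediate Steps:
((-9712 + b)/(-5683 + 16664) + O) - 5567 = ((-9712 - 12539)/(-5683 + 16664) + 14957) - 5567 = (-22251/10981 + 14957) - 5567 = 164220566/10981 - 5567 = 103089339/10981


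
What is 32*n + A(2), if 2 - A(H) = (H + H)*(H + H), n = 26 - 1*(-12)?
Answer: 1202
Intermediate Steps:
n = 38 (n = 26 + 12 = 38)
A(H) = 2 - 4*H² (A(H) = 2 - (H + H)*(H + H) = 2 - 2*H*2*H = 2 - 4*H²)
32*n + A(2) = 32*38 + (2 - 4*2²) = 1216 + (2 - 4*4) = 1216 + (2 - 16) = 1216 - 14 = 1202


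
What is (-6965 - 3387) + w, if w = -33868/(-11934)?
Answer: -61753450/5967 ≈ -10349.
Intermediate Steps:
w = 16934/5967 (w = -33868*(-1/11934) = 16934/5967 ≈ 2.8379)
(-6965 - 3387) + w = (-6965 - 3387) + 16934/5967 = -10352 + 16934/5967 = -61753450/5967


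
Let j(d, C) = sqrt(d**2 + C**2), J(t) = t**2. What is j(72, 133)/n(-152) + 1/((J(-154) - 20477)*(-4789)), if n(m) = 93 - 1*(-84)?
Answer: -1/15511571 + sqrt(22873)/177 ≈ 0.85445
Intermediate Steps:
n(m) = 177 (n(m) = 93 + 84 = 177)
j(d, C) = sqrt(C**2 + d**2)
j(72, 133)/n(-152) + 1/((J(-154) - 20477)*(-4789)) = sqrt(133**2 + 72**2)/177 + 1/((-154)**2 - 20477*(-4789)) = sqrt(17689 + 5184)*(1/177) - 1/4789/(23716 - 20477) = sqrt(22873)*(1/177) - 1/4789/3239 = sqrt(22873)/177 + (1/3239)*(-1/4789) = sqrt(22873)/177 - 1/15511571 = -1/15511571 + sqrt(22873)/177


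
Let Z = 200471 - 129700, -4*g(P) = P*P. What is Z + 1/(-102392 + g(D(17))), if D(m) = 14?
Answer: 7249852010/102441 ≈ 70771.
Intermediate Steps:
g(P) = -P²/4 (g(P) = -P*P/4 = -P²/4)
Z = 70771
Z + 1/(-102392 + g(D(17))) = 70771 + 1/(-102392 - ¼*14²) = 70771 + 1/(-102392 - ¼*196) = 70771 + 1/(-102392 - 49) = 70771 + 1/(-102441) = 70771 - 1/102441 = 7249852010/102441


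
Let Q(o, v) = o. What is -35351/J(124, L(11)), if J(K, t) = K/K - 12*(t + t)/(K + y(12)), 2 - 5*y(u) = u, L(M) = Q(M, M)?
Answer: 2156411/71 ≈ 30372.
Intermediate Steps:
L(M) = M
y(u) = ⅖ - u/5
J(K, t) = 1 - 24*t/(-2 + K) (J(K, t) = K/K - 12*(t + t)/(K + (⅖ - ⅕*12)) = 1 - 12*2*t/(K + (⅖ - 12/5)) = 1 - 12*2*t/(K - 2) = 1 - 12*2*t/(-2 + K) = 1 - 24*t/(-2 + K))
-35351/J(124, L(11)) = -35351*(-2 + 124)/(-2 + 124 - 24*11) = -35351*122/(-2 + 124 - 264) = -35351/((1/122)*(-142)) = -35351/(-71/61) = -35351*(-61/71) = 2156411/71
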